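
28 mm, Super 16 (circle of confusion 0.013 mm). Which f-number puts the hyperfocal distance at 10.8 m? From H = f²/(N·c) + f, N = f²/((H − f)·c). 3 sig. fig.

f/5.60

Rearrange H = f²/(N·c) + f for N: N = f² / ((H − f)·c).
N = 28² / ((10800 − 28) × 0.013) = 784 / 140.0 ≈ 5.60.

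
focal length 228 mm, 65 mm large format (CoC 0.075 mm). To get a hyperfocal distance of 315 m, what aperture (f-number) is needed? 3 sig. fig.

f/2.20

Rearrange H = f²/(N·c) + f for N: N = f² / ((H − f)·c).
N = 228² / ((315000 − 228) × 0.075) = 51984 / 23608 ≈ 2.20.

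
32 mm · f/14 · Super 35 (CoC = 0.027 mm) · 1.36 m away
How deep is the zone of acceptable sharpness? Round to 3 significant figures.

Hyperfocal distance H = f²/(N·c) + f = 32²/(14 × 0.027) + 32 = 1024/0.378 + 32 ≈ 2741.0 mm ≈ 2.741 m.
Near limit Dn = s·(H − f)/(H + s − 2f) = 1360 × (2741.0 − 32) / (2741.0 + 1360 − 2 × 32) = 1360 × 2709.0 / 4037.0 ≈ 912.6 mm.
Far limit Df = s·(H − f)/(H − s) = 1360 × (2741.0 − 32) / (2741.0 − 1360) = 1360 × 2709.0 / 1381.0 ≈ 2667.8 mm.
Depth of field = Df − Dn = 2667.8 − 912.6 ≈ 1755.2 mm ≈ 1.76 m.

1.76 m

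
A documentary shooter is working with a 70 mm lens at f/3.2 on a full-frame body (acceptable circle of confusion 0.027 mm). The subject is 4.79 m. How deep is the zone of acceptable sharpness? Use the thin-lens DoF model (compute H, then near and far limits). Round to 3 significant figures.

Hyperfocal distance H = f²/(N·c) + f = 70²/(3.2 × 0.027) + 70 = 4900/0.0864 + 70 ≈ 56783.0 mm ≈ 56.78 m.
Near limit Dn = s·(H − f)/(H + s − 2f) = 4790 × (56783.0 − 70) / (56783.0 + 4790 − 2 × 70) = 4790 × 56713.0 / 61433.0 ≈ 4421.98 mm.
Far limit Df = s·(H − f)/(H − s) = 4790 × (56783.0 − 70) / (56783.0 − 4790) = 4790 × 56713.0 / 51993.0 ≈ 5224.84 mm.
Depth of field = Df − Dn = 5224.84 − 4421.98 ≈ 802.86 mm ≈ 0.803 m.

0.803 m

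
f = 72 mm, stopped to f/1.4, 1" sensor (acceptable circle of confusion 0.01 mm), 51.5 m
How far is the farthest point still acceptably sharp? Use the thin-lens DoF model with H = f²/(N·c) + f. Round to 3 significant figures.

59.8 m

Hyperfocal distance H = f²/(N·c) + f = 72²/(1.4 × 0.01) + 72 = 5184/0.014 + 72 ≈ 370357.7 mm ≈ 370.4 m.
Far limit Df = s·(H − f)/(H − s) = 51500 × (370357.7 − 72) / (370357.7 − 51500) = 51500 × 370285.7 / 318857.7 ≈ 59806 mm ≈ 59.8 m.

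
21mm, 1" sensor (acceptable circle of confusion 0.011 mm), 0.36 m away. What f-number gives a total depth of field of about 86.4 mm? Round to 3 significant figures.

Write h = H − f = f²/(N·c). The thin-lens limits are Dn = s·h/(h + (s−f)) and Df = s·h/(h − (s−f)), so DoF = Df − Dn = 2·s·(s−f)·h / (h² − (s−f)²).
That is a quadratic in h: DoF·h² − 2·s·(s−f)·h − DoF·(s−f)² = 0 ⇒ h = (s−f)·(s + √(s² + DoF²)) / DoF = 339 × (360 + √(360² + 86.4²)) / 86.4 = 339 × (360 + 370.223) / 86.4 ≈ 2865.1 mm.
Then N = f²/(c·h) = 21² / (0.011 × 2865.1) = 441 / 31.516 ≈ 14.

f/14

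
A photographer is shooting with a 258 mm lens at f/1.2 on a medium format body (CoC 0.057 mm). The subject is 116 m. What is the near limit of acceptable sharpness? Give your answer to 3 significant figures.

Hyperfocal distance H = f²/(N·c) + f = 258²/(1.2 × 0.057) + 258 = 66564/0.0684 + 258 ≈ 973415.9 mm ≈ 973.4 m.
Near limit Dn = s·(H − f)/(H + s − 2f) = 116000 × (973415.9 − 258) / (973415.9 + 116000 − 2 × 258) = 116000 × 973157.9 / 1088899.9 ≈ 103670 mm ≈ 104 m.

104 m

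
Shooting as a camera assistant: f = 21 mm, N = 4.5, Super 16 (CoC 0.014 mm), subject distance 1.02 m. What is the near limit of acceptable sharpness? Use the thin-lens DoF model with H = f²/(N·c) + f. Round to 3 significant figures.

Hyperfocal distance H = f²/(N·c) + f = 21²/(4.5 × 0.014) + 21 = 441/0.063 + 21 ≈ 7021.0 mm ≈ 7.021 m.
Near limit Dn = s·(H − f)/(H + s − 2f) = 1020 × (7021.0 − 21) / (7021.0 + 1020 − 2 × 21) = 1020 × 7000.0 / 7999.0 ≈ 892.61 mm ≈ 0.893 m.

0.893 m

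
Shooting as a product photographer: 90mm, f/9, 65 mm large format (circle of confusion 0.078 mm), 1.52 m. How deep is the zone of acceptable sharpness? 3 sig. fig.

Hyperfocal distance H = f²/(N·c) + f = 90²/(9 × 0.078) + 90 = 8100/0.702 + 90 ≈ 11628.5 mm ≈ 11.63 m.
Near limit Dn = s·(H − f)/(H + s − 2f) = 1520 × (11628.5 − 90) / (11628.5 + 1520 − 2 × 90) = 1520 × 11538.5 / 12968.5 ≈ 1352.39 mm.
Far limit Df = s·(H − f)/(H − s) = 1520 × (11628.5 − 90) / (11628.5 − 1520) = 1520 × 11538.5 / 10108.5 ≈ 1735.03 mm.
Depth of field = Df − Dn = 1735.03 − 1352.39 ≈ 382.64 mm.

383 mm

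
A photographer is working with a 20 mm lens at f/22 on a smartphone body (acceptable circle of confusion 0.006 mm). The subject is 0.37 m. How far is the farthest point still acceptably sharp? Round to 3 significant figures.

Hyperfocal distance H = f²/(N·c) + f = 20²/(22 × 0.006) + 20 = 400/0.132 + 20 ≈ 3050.3 mm ≈ 3.050 m.
Far limit Df = s·(H − f)/(H − s) = 370 × (3050.3 − 20) / (3050.3 − 370) = 370 × 3030.3 / 2680.3 ≈ 418.32 mm.

418 mm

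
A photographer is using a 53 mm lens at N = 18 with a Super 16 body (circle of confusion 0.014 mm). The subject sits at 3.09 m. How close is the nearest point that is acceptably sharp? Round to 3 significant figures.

Hyperfocal distance H = f²/(N·c) + f = 53²/(18 × 0.014) + 53 = 2809/0.252 + 53 ≈ 11199.8 mm ≈ 11.20 m.
Near limit Dn = s·(H − f)/(H + s − 2f) = 3090 × (11199.8 − 53) / (11199.8 + 3090 − 2 × 53) = 3090 × 11146.8 / 14183.8 ≈ 2428.4 mm ≈ 2.43 m.

2.43 m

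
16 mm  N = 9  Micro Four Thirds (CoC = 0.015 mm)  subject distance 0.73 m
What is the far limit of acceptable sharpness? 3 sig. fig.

1.17 m

Hyperfocal distance H = f²/(N·c) + f = 16²/(9 × 0.015) + 16 = 256/0.135 + 16 ≈ 1912.3 mm ≈ 1.912 m.
Far limit Df = s·(H − f)/(H − s) = 730 × (1912.3 − 16) / (1912.3 − 730) = 730 × 1896.3 / 1182.3 ≈ 1170.9 mm ≈ 1.17 m.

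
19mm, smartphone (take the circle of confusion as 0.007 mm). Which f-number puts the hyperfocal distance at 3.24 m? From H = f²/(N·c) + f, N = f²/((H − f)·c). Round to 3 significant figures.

f/16

Rearrange H = f²/(N·c) + f for N: N = f² / ((H − f)·c).
N = 19² / ((3240 − 19) × 0.007) = 361 / 22.55 ≈ 16.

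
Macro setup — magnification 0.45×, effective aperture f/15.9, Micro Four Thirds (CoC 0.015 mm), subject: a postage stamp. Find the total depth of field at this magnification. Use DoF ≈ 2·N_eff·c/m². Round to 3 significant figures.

2.36 mm

At magnification m, DoF ≈ 2·N_eff·c/m² = 2 × 15.9 × 0.015 / 0.45² = 0.477 / 0.2025 ≈ 2.36 mm.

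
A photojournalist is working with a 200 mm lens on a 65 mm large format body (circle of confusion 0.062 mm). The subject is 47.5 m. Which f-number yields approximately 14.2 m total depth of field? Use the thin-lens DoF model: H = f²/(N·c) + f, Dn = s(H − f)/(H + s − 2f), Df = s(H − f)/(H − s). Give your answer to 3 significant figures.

f/2.00

Write h = H − f = f²/(N·c). The thin-lens limits are Dn = s·h/(h + (s−f)) and Df = s·h/(h − (s−f)), so DoF = Df − Dn = 2·s·(s−f)·h / (h² − (s−f)²).
That is a quadratic in h: DoF·h² − 2·s·(s−f)·h − DoF·(s−f)² = 0 ⇒ h = (s−f)·(s + √(s² + DoF²)) / DoF = 47300 × (47500 + √(47500² + 14200²)) / 14200 = 47300 × (47500 + 49577.1) / 14200 ≈ 323362 mm.
Then N = f²/(c·h) = 200² / (0.062 × 323362) = 40000 / 20048 ≈ 2.00.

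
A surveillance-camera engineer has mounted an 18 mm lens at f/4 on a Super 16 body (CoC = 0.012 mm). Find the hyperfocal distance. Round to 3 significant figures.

Hyperfocal distance H = f²/(N·c) + f = 18²/(4 × 0.012) + 18 = 324/0.048 + 18 ≈ 6768.0 mm ≈ 6.77 m.

6.77 m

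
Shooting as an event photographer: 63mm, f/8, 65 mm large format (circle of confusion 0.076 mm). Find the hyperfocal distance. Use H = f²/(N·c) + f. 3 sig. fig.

6.59 m

Hyperfocal distance H = f²/(N·c) + f = 63²/(8 × 0.076) + 63 = 3969/0.608 + 63 ≈ 6591.0 mm ≈ 6.59 m.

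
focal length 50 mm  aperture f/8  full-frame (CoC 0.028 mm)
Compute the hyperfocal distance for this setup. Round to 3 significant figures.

11.2 m

Hyperfocal distance H = f²/(N·c) + f = 50²/(8 × 0.028) + 50 = 2500/0.224 + 50 ≈ 11210.7 mm ≈ 11.2 m.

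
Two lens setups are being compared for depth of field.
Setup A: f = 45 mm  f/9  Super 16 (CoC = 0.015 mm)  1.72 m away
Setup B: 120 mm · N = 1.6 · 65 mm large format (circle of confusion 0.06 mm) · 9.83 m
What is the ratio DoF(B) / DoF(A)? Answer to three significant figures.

Setup A: H = 45²/(9×0.015) + 45 ≈ 15045.0 mm; DoF = Df − Dn = 1936.21 − 1547.23 ≈ 388.98 mm.
Setup B: H = 120²/(1.6×0.06) + 120 ≈ 150120.0 mm; DoF = Df − Dn = 10510.4 − 9232.4 ≈ 1278.0 mm.
Ratio = 1278.0 / 388.98 ≈ 3.29.

3.29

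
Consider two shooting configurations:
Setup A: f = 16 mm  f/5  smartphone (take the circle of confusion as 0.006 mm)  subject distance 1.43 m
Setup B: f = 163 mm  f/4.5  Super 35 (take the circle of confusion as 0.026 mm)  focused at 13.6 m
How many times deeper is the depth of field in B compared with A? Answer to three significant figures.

3.31

Setup A: H = 16²/(5×0.006) + 16 ≈ 8549.3 mm; DoF = Df − Dn = 1714.02 − 1226.73 ≈ 487.29 mm.
Setup B: H = 163²/(4.5×0.026) + 163 ≈ 227248.5 mm; DoF = Df − Dn = 14455.3 − 12840.2 ≈ 1615.1 mm.
Ratio = 1615.1 / 487.29 ≈ 3.31.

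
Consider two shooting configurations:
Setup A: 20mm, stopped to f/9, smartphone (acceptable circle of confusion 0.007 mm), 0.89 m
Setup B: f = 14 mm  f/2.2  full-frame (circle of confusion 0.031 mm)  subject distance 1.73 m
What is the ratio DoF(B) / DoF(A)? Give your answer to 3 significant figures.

Setup A: H = 20²/(9×0.007) + 20 ≈ 6369.2 mm; DoF = Df − Dn = 1031.32 − 782.74 ≈ 248.58 mm.
Setup B: H = 14²/(2.2×0.031) + 14 ≈ 2887.9 mm; DoF = Df − Dn = 4293.8 − 1083.2 ≈ 3210.6 mm.
Ratio = 3210.6 / 248.58 ≈ 12.9.

12.9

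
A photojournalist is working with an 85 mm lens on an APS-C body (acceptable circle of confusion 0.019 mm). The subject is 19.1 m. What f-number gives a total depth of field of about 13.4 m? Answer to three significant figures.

Write h = H − f = f²/(N·c). The thin-lens limits are Dn = s·h/(h + (s−f)) and Df = s·h/(h − (s−f)), so DoF = Df − Dn = 2·s·(s−f)·h / (h² − (s−f)²).
That is a quadratic in h: DoF·h² − 2·s·(s−f)·h − DoF·(s−f)² = 0 ⇒ h = (s−f)·(s + √(s² + DoF²)) / DoF = 19015 × (19100 + √(19100² + 13400²)) / 13400 = 19015 × (19100 + 23331.7) / 13400 ≈ 60212 mm.
Then N = f²/(c·h) = 85² / (0.019 × 60212) = 7225 / 1144.0 ≈ 6.32.

f/6.32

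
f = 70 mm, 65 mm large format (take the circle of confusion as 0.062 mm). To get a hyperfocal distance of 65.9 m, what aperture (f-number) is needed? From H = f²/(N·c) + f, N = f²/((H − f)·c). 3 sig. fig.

Rearrange H = f²/(N·c) + f for N: N = f² / ((H − f)·c).
N = 70² / ((65900 − 70) × 0.062) = 4900 / 4081 ≈ 1.20.

f/1.20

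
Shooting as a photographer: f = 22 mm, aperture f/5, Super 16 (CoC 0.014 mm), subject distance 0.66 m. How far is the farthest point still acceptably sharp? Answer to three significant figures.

Hyperfocal distance H = f²/(N·c) + f = 22²/(5 × 0.014) + 22 = 484/0.07 + 22 ≈ 6936.3 mm ≈ 6.936 m.
Far limit Df = s·(H − f)/(H − s) = 660 × (6936.3 − 22) / (6936.3 − 660) = 660 × 6914.3 / 6276.3 ≈ 727.09 mm ≈ 0.727 m.

0.727 m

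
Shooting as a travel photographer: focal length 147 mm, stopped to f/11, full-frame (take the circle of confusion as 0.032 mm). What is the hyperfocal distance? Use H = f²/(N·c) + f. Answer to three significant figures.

Hyperfocal distance H = f²/(N·c) + f = 147²/(11 × 0.032) + 147 = 21609/0.352 + 147 ≈ 61536.2 mm ≈ 61.5 m.

61.5 m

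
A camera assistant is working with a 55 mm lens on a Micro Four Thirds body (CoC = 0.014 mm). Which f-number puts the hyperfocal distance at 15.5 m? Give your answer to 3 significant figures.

Rearrange H = f²/(N·c) + f for N: N = f² / ((H − f)·c).
N = 55² / ((15500 − 55) × 0.014) = 3025 / 216.2 ≈ 14.

f/14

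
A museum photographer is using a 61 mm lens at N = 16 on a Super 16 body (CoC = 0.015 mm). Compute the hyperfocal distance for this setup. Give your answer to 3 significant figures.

15.6 m

Hyperfocal distance H = f²/(N·c) + f = 61²/(16 × 0.015) + 61 = 3721/0.24 + 61 ≈ 15565.2 mm ≈ 15.6 m.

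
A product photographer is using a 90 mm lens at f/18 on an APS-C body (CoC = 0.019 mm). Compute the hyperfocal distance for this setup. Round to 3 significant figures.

Hyperfocal distance H = f²/(N·c) + f = 90²/(18 × 0.019) + 90 = 8100/0.342 + 90 ≈ 23774.2 mm ≈ 23.8 m.

23.8 m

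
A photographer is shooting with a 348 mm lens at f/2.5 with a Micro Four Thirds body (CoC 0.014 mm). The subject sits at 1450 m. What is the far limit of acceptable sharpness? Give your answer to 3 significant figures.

Hyperfocal distance H = f²/(N·c) + f = 348²/(2.5 × 0.014) + 348 = 121104/0.035 + 348 ≈ 3460462.3 mm ≈ 3460 m.
Far limit Df = s·(H − f)/(H − s) = 1450000 × (3460462.3 − 348) / (3460462.3 − 1450000) = 1450000 × 3460114.3 / 2010462.3 ≈ 2495528 mm ≈ 2500 m.

2500 m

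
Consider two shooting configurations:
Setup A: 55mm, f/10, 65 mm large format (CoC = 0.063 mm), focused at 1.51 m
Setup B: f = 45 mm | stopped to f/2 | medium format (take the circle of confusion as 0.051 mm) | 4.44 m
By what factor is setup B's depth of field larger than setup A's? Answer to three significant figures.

2.05

Setup A: H = 55²/(10×0.063) + 55 ≈ 4856.6 mm; DoF = Df − Dn = 2166.5 − 1158.8 ≈ 1007.7 mm.
Setup B: H = 45²/(2×0.051) + 45 ≈ 19897.9 mm; DoF = Df − Dn = 5702.4 − 3635.2 ≈ 2067.2 mm.
Ratio = 2067.2 / 1007.7 ≈ 2.05.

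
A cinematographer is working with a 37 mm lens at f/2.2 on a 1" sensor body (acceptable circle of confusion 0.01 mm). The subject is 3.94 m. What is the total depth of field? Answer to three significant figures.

Hyperfocal distance H = f²/(N·c) + f = 37²/(2.2 × 0.01) + 37 = 1369/0.022 + 37 ≈ 62264.3 mm ≈ 62.26 m.
Near limit Dn = s·(H − f)/(H + s − 2f) = 3940 × (62264.3 − 37) / (62264.3 + 3940 − 2 × 37) = 3940 × 62227.3 / 66130.3 ≈ 3707.46 mm.
Far limit Df = s·(H − f)/(H − s) = 3940 × (62264.3 − 37) / (62264.3 − 3940) = 3940 × 62227.3 / 58324.3 ≈ 4203.66 mm.
Depth of field = Df − Dn = 4203.66 − 3707.46 ≈ 496.20 mm.

496 mm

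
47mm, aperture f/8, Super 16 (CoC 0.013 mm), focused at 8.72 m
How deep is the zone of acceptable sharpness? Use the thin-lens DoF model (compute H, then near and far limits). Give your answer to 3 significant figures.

8.55 m

Hyperfocal distance H = f²/(N·c) + f = 47²/(8 × 0.013) + 47 = 2209/0.104 + 47 ≈ 21287.4 mm ≈ 21.29 m.
Near limit Dn = s·(H − f)/(H + s − 2f) = 8720 × (21287.4 − 47) / (21287.4 + 8720 − 2 × 47) = 8720 × 21240.4 / 29913.4 ≈ 6191.7 mm.
Far limit Df = s·(H − f)/(H − s) = 8720 × (21287.4 − 47) / (21287.4 − 8720) = 8720 × 21240.4 / 12567.4 ≈ 14737.8 mm.
Depth of field = Df − Dn = 14737.8 − 6191.7 ≈ 8546.1 mm ≈ 8.55 m.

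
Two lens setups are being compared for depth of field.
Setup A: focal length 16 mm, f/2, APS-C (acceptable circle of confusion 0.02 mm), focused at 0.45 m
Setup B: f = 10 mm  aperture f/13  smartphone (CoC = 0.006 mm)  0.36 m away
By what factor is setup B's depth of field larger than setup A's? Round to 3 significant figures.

3.46

Setup A: H = 16²/(2×0.02) + 16 ≈ 6416.0 mm; DoF = Df − Dn = 482.736 − 421.422 ≈ 61.314 mm.
Setup B: H = 10²/(13×0.006) + 10 ≈ 1292.1 mm; DoF = Df − Dn = 495.19 − 282.80 ≈ 212.39 mm.
Ratio = 212.39 / 61.314 ≈ 3.46.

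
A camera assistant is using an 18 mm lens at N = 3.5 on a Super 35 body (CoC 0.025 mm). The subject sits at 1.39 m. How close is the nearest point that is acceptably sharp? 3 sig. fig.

Hyperfocal distance H = f²/(N·c) + f = 18²/(3.5 × 0.025) + 18 = 324/0.0875 + 18 ≈ 3720.9 mm ≈ 3.721 m.
Near limit Dn = s·(H − f)/(H + s − 2f) = 1390 × (3720.9 − 18) / (3720.9 + 1390 − 2 × 18) = 1390 × 3702.9 / 5074.9 ≈ 1014.2 mm ≈ 1.01 m.

1.01 m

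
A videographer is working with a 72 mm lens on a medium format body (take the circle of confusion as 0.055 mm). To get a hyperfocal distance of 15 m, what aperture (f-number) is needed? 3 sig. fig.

f/6.31

Rearrange H = f²/(N·c) + f for N: N = f² / ((H − f)·c).
N = 72² / ((15000 − 72) × 0.055) = 5184 / 821.0 ≈ 6.31.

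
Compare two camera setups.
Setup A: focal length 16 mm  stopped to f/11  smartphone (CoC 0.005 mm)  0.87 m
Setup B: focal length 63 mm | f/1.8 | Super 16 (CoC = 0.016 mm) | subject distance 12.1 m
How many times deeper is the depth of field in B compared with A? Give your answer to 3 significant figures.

6.45

Setup A: H = 16²/(11×0.005) + 16 ≈ 4670.5 mm; DoF = Df − Dn = 1065.49 − 735.12 ≈ 330.37 mm.
Setup B: H = 63²/(1.8×0.016) + 63 ≈ 137875.5 mm; DoF = Df − Dn = 13258.0 − 11128.0 ≈ 2130.0 mm.
Ratio = 2130.0 / 330.37 ≈ 6.45.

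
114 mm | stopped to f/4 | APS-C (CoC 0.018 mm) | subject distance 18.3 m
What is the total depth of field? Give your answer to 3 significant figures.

3.73 m

Hyperfocal distance H = f²/(N·c) + f = 114²/(4 × 0.018) + 114 = 12996/0.072 + 114 ≈ 180614.0 mm ≈ 180.6 m.
Near limit Dn = s·(H − f)/(H + s − 2f) = 18300 × (180614.0 − 114) / (180614.0 + 18300 − 2 × 114) = 18300 × 180500.0 / 198686.0 ≈ 16625.0 mm.
Far limit Df = s·(H − f)/(H − s) = 18300 × (180614.0 − 114) / (180614.0 − 18300) = 18300 × 180500.0 / 162314.0 ≈ 20350.4 mm.
Depth of field = Df − Dn = 20350.4 − 16625.0 ≈ 3725.4 mm ≈ 3.73 m.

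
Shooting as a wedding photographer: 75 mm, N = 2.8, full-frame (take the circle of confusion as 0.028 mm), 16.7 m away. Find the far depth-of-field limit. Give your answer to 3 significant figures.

Hyperfocal distance H = f²/(N·c) + f = 75²/(2.8 × 0.028) + 75 = 5625/0.0784 + 75 ≈ 71822.4 mm ≈ 71.82 m.
Far limit Df = s·(H − f)/(H − s) = 16700 × (71822.4 − 75) / (71822.4 − 16700) = 16700 × 71747.4 / 55122.4 ≈ 21737 mm ≈ 21.7 m.

21.7 m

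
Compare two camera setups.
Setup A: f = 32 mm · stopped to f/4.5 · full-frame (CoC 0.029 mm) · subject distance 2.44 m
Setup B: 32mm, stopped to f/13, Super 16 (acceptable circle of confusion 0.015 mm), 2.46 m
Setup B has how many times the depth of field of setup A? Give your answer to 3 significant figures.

1.75

Setup A: H = 32²/(4.5×0.029) + 32 ≈ 7878.7 mm; DoF = Df − Dn = 3520.3 − 1867.0 ≈ 1653.3 mm.
Setup B: H = 32²/(13×0.015) + 32 ≈ 5283.3 mm; DoF = Df − Dn = 4575.6 − 1682.2 ≈ 2893.4 mm.
Ratio = 2893.4 / 1653.3 ≈ 1.75.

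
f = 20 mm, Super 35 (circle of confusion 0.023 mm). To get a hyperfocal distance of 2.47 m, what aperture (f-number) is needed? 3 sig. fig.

f/7.10

Rearrange H = f²/(N·c) + f for N: N = f² / ((H − f)·c).
N = 20² / ((2470 − 20) × 0.023) = 400 / 56.35 ≈ 7.10.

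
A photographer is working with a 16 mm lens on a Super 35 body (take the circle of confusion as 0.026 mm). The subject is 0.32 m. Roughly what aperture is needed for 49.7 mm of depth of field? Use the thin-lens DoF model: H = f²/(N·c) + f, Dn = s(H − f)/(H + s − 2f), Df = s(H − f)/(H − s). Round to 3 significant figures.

Write h = H − f = f²/(N·c). The thin-lens limits are Dn = s·h/(h + (s−f)) and Df = s·h/(h − (s−f)), so DoF = Df − Dn = 2·s·(s−f)·h / (h² − (s−f)²).
That is a quadratic in h: DoF·h² − 2·s·(s−f)·h − DoF·(s−f)² = 0 ⇒ h = (s−f)·(s + √(s² + DoF²)) / DoF = 304 × (320 + √(320² + 49.7²)) / 49.7 = 304 × (320 + 323.837) / 49.7 ≈ 3938.2 mm.
Then N = f²/(c·h) = 16² / (0.026 × 3938.2) = 256 / 102.39 ≈ 2.50.

f/2.50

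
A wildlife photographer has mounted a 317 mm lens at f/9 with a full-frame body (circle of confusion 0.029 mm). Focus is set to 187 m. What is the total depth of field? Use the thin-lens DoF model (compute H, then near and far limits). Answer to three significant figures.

237 m

Hyperfocal distance H = f²/(N·c) + f = 317²/(9 × 0.029) + 317 = 100489/0.261 + 317 ≈ 385332.3 mm ≈ 385.3 m.
Near limit Dn = s·(H − f)/(H + s − 2f) = 187000 × (385332.3 − 317) / (385332.3 + 187000 − 2 × 317) = 187000 × 385015.3 / 571698.3 ≈ 125937 mm.
Far limit Df = s·(H − f)/(H − s) = 187000 × (385332.3 − 317) / (385332.3 − 187000) = 187000 × 385015.3 / 198332.3 ≈ 363016 mm.
Depth of field = Df − Dn = 363016 − 125937 ≈ 237079 mm ≈ 237 m.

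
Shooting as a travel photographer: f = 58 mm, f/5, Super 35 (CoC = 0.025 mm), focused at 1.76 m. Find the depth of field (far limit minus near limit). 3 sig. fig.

Hyperfocal distance H = f²/(N·c) + f = 58²/(5 × 0.025) + 58 = 3364/0.125 + 58 ≈ 26970.0 mm ≈ 26.97 m.
Near limit Dn = s·(H − f)/(H + s − 2f) = 1760 × (26970.0 − 58) / (26970.0 + 1760 − 2 × 58) = 1760 × 26912.0 / 28614.0 ≈ 1655.31 mm.
Far limit Df = s·(H − f)/(H − s) = 1760 × (26970.0 − 58) / (26970.0 − 1760) = 1760 × 26912.0 / 25210.0 ≈ 1878.82 mm.
Depth of field = Df − Dn = 1878.82 − 1655.31 ≈ 223.51 mm.

224 mm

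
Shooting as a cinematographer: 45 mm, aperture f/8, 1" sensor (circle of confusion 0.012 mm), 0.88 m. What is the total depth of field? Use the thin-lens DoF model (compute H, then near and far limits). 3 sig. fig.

69.8 mm

Hyperfocal distance H = f²/(N·c) + f = 45²/(8 × 0.012) + 45 = 2025/0.096 + 45 ≈ 21138.8 mm ≈ 21.14 m.
Near limit Dn = s·(H − f)/(H + s − 2f) = 880 × (21138.8 − 45) / (21138.8 + 880 − 2 × 45) = 880 × 21093.8 / 21928.8 ≈ 846.491 mm.
Far limit Df = s·(H − f)/(H − s) = 880 × (21138.8 − 45) / (21138.8 − 880) = 880 × 21093.8 / 20258.8 ≈ 916.271 mm.
Depth of field = Df − Dn = 916.271 − 846.491 ≈ 69.780 mm.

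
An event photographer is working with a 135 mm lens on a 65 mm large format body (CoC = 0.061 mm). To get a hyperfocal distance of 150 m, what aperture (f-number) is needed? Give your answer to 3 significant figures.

f/1.99

Rearrange H = f²/(N·c) + f for N: N = f² / ((H − f)·c).
N = 135² / ((150000 − 135) × 0.061) = 18225 / 9142 ≈ 1.99.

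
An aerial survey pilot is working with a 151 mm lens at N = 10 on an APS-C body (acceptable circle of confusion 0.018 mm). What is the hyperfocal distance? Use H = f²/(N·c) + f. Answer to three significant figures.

Hyperfocal distance H = f²/(N·c) + f = 151²/(10 × 0.018) + 151 = 22801/0.18 + 151 ≈ 126823.2 mm ≈ 127 m.

127 m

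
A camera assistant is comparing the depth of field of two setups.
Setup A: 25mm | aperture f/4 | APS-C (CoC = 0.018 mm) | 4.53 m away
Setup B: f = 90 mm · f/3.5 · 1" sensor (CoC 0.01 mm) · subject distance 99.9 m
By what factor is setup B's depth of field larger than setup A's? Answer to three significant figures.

16.5

Setup A: H = 25²/(4×0.018) + 25 ≈ 8705.6 mm; DoF = Df − Dn = 9417.4 − 2982.3 ≈ 6435.1 mm.
Setup B: H = 90²/(3.5×0.01) + 90 ≈ 231518.6 mm; DoF = Df − Dn = 175657 − 69798 ≈ 105859 mm.
Ratio = 105859 / 6435.1 ≈ 16.5.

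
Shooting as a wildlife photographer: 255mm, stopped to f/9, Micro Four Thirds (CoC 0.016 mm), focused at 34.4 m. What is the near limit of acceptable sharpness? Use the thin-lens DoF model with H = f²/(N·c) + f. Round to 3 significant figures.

Hyperfocal distance H = f²/(N·c) + f = 255²/(9 × 0.016) + 255 = 65025/0.144 + 255 ≈ 451817.5 mm ≈ 451.8 m.
Near limit Dn = s·(H − f)/(H + s − 2f) = 34400 × (451817.5 − 255) / (451817.5 + 34400 − 2 × 255) = 34400 × 451562.5 / 485707.5 ≈ 31982 mm ≈ 32.0 m.

32.0 m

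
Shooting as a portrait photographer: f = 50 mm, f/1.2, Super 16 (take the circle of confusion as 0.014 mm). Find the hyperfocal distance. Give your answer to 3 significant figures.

149 m

Hyperfocal distance H = f²/(N·c) + f = 50²/(1.2 × 0.014) + 50 = 2500/0.0168 + 50 ≈ 148859.5 mm ≈ 149 m.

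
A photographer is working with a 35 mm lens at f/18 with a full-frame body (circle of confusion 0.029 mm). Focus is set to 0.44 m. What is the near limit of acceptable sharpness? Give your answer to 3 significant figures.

375 mm

Hyperfocal distance H = f²/(N·c) + f = 35²/(18 × 0.029) + 35 = 1225/0.522 + 35 ≈ 2381.7 mm ≈ 2.382 m.
Near limit Dn = s·(H − f)/(H + s − 2f) = 440 × (2381.7 − 35) / (2381.7 + 440 − 2 × 35) = 440 × 2346.7 / 2751.7 ≈ 375.24 mm.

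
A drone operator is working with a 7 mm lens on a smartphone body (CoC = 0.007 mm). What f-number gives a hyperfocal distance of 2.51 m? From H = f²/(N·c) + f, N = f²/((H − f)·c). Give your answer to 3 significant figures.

f/2.80

Rearrange H = f²/(N·c) + f for N: N = f² / ((H − f)·c).
N = 7² / ((2510 − 7) × 0.007) = 49 / 17.52 ≈ 2.80.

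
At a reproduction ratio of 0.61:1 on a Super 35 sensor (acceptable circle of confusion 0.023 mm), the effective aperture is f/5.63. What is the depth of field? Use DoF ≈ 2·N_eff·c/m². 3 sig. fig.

0.696 mm

At magnification m, DoF ≈ 2·N_eff·c/m² = 2 × 5.63 × 0.023 / 0.61² = 0.259 / 0.3721 ≈ 0.696 mm.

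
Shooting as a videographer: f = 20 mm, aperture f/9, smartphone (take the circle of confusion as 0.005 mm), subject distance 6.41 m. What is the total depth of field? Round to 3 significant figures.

19.1 m

Hyperfocal distance H = f²/(N·c) + f = 20²/(9 × 0.005) + 20 = 400/0.045 + 20 ≈ 8908.9 mm ≈ 8.909 m.
Near limit Dn = s·(H − f)/(H + s − 2f) = 6410 × (8908.9 − 20) / (8908.9 + 6410 − 2 × 20) = 6410 × 8888.9 / 15278.9 ≈ 3729 mm.
Far limit Df = s·(H − f)/(H − s) = 6410 × (8908.9 − 20) / (8908.9 − 6410) = 6410 × 8888.9 / 2498.9 ≈ 22801 mm.
Depth of field = Df − Dn = 22801 − 3729 ≈ 19072 mm ≈ 19.1 m.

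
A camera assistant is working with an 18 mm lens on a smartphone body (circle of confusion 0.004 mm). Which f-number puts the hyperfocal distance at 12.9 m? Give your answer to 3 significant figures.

Rearrange H = f²/(N·c) + f for N: N = f² / ((H − f)·c).
N = 18² / ((12900 − 18) × 0.004) = 324 / 51.53 ≈ 6.29.

f/6.29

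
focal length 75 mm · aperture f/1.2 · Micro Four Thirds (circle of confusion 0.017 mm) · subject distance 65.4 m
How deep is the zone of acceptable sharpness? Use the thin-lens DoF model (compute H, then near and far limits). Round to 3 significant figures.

Hyperfocal distance H = f²/(N·c) + f = 75²/(1.2 × 0.017) + 75 = 5625/0.0204 + 75 ≈ 275810.3 mm ≈ 275.8 m.
Near limit Dn = s·(H − f)/(H + s − 2f) = 65400 × (275810.3 − 75) / (275810.3 + 65400 − 2 × 75) = 65400 × 275735.3 / 341060.3 ≈ 52874 mm.
Far limit Df = s·(H − f)/(H − s) = 65400 × (275810.3 − 75) / (275810.3 − 65400) = 65400 × 275735.3 / 210410.3 ≈ 85704 mm.
Depth of field = Df − Dn = 85704 − 52874 ≈ 32830 mm ≈ 32.8 m.

32.8 m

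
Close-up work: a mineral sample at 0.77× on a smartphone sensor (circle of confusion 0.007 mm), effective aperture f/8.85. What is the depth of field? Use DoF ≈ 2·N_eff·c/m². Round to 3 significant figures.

0.209 mm

At magnification m, DoF ≈ 2·N_eff·c/m² = 2 × 8.85 × 0.007 / 0.77² = 0.1239 / 0.5929 ≈ 0.209 mm.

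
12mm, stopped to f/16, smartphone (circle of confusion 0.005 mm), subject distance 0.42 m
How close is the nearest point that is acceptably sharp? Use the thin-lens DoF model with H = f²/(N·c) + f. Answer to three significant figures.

Hyperfocal distance H = f²/(N·c) + f = 12²/(16 × 0.005) + 12 = 144/0.08 + 12 ≈ 1812.0 mm ≈ 1.812 m.
Near limit Dn = s·(H − f)/(H + s − 2f) = 420 × (1812.0 − 12) / (1812.0 + 420 − 2 × 12) = 420 × 1800.0 / 2208.0 ≈ 342.39 mm.

342 mm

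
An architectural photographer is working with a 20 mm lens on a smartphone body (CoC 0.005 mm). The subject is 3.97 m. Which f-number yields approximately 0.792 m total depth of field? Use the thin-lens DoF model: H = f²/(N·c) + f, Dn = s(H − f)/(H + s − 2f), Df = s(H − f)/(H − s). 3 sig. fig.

Write h = H − f = f²/(N·c). The thin-lens limits are Dn = s·h/(h + (s−f)) and Df = s·h/(h − (s−f)), so DoF = Df − Dn = 2·s·(s−f)·h / (h² − (s−f)²).
That is a quadratic in h: DoF·h² − 2·s·(s−f)·h − DoF·(s−f)² = 0 ⇒ h = (s−f)·(s + √(s² + DoF²)) / DoF = 3950 × (3970 + √(3970² + 792²)) / 792 = 3950 × (3970 + 4048.23) / 792 ≈ 39990 mm.
Then N = f²/(c·h) = 20² / (0.005 × 39990) = 400 / 199.95 ≈ 2.00.

f/2.00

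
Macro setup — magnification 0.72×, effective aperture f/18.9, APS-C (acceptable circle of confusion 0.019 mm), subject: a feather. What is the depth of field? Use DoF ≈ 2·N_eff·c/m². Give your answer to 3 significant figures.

At magnification m, DoF ≈ 2·N_eff·c/m² = 2 × 18.9 × 0.019 / 0.72² = 0.7182 / 0.5184 ≈ 1.39 mm.

1.39 mm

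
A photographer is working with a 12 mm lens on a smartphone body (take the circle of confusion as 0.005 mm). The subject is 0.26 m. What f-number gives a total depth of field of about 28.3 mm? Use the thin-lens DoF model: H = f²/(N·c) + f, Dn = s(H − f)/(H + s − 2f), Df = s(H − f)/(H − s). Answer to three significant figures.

Write h = H − f = f²/(N·c). The thin-lens limits are Dn = s·h/(h + (s−f)) and Df = s·h/(h − (s−f)), so DoF = Df − Dn = 2·s·(s−f)·h / (h² − (s−f)²).
That is a quadratic in h: DoF·h² − 2·s·(s−f)·h − DoF·(s−f)² = 0 ⇒ h = (s−f)·(s + √(s² + DoF²)) / DoF = 248 × (260 + √(260² + 28.3²)) / 28.3 = 248 × (260 + 261.536) / 28.3 ≈ 4570.3 mm.
Then N = f²/(c·h) = 12² / (0.005 × 4570.3) = 144 / 22.852 ≈ 6.30.

f/6.30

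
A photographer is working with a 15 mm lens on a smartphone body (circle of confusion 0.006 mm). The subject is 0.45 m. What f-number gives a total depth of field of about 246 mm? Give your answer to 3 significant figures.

Write h = H − f = f²/(N·c). The thin-lens limits are Dn = s·h/(h + (s−f)) and Df = s·h/(h − (s−f)), so DoF = Df − Dn = 2·s·(s−f)·h / (h² − (s−f)²).
That is a quadratic in h: DoF·h² − 2·s·(s−f)·h − DoF·(s−f)² = 0 ⇒ h = (s−f)·(s + √(s² + DoF²)) / DoF = 435 × (450 + √(450² + 246²)) / 246 = 435 × (450 + 512.851) / 246 ≈ 1702.6 mm.
Then N = f²/(c·h) = 15² / (0.006 × 1702.6) = 225 / 10.216 ≈ 22.

f/22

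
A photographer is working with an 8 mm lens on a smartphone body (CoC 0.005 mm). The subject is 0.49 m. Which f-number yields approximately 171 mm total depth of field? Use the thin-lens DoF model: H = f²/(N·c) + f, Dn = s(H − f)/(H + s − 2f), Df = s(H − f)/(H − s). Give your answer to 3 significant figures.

f/4.50

Write h = H − f = f²/(N·c). The thin-lens limits are Dn = s·h/(h + (s−f)) and Df = s·h/(h − (s−f)), so DoF = Df − Dn = 2·s·(s−f)·h / (h² − (s−f)²).
That is a quadratic in h: DoF·h² − 2·s·(s−f)·h − DoF·(s−f)² = 0 ⇒ h = (s−f)·(s + √(s² + DoF²)) / DoF = 482 × (490 + √(490² + 171²)) / 171 = 482 × (490 + 518.981) / 171 ≈ 2844.0 mm.
Then N = f²/(c·h) = 8² / (0.005 × 2844.0) = 64 / 14.220 ≈ 4.50.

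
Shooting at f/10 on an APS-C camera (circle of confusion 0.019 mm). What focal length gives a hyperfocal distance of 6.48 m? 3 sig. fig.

From H = f²/(N·c) + f, with f ≪ H: f ≈ √(H·N·c) = √(6480 × 10 × 0.019) = √1231.2 ≈ 35.09 mm.
Exact: f² + N·c·f − N·c·H = 0 ⇒ f = (−N·c + √((N·c)² + 4·N·c·H))/2 = (−0.19 + √4924.8)/2 ≈ 34.994 mm ≈ 35.0 mm.

35.0 mm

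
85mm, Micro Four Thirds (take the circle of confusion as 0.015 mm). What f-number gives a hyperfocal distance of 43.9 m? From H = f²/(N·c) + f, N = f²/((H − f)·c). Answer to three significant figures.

Rearrange H = f²/(N·c) + f for N: N = f² / ((H − f)·c).
N = 85² / ((43900 − 85) × 0.015) = 7225 / 657.2 ≈ 11.

f/11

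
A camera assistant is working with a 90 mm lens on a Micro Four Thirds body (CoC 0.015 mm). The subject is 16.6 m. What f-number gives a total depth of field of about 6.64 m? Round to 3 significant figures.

f/6.30

Write h = H − f = f²/(N·c). The thin-lens limits are Dn = s·h/(h + (s−f)) and Df = s·h/(h − (s−f)), so DoF = Df − Dn = 2·s·(s−f)·h / (h² − (s−f)²).
That is a quadratic in h: DoF·h² − 2·s·(s−f)·h − DoF·(s−f)² = 0 ⇒ h = (s−f)·(s + √(s² + DoF²)) / DoF = 16510 × (16600 + √(16600² + 6640²)) / 6640 = 16510 × (16600 + 17878.7) / 6640 ≈ 85730 mm.
Then N = f²/(c·h) = 90² / (0.015 × 85730) = 8100 / 1285.9 ≈ 6.30.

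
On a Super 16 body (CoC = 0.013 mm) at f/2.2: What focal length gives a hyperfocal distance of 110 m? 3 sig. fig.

From H = f²/(N·c) + f, with f ≪ H: f ≈ √(H·N·c) = √(110000 × 2.2 × 0.013) = √3146.0 ≈ 56.09 mm.
The +f correction barely moves this — solving exactly, f² + N·c·f − N·c·H = 0 ⇒ f = (−N·c + √((N·c)² + 4·N·c·H))/2 = (−0.0286 + √12584)/2 ≈ 56.075 mm, so f ≈ 56.1 mm.

56.1 mm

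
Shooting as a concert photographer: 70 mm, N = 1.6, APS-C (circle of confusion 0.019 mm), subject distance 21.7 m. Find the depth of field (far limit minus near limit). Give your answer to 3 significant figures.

5.93 m

Hyperfocal distance H = f²/(N·c) + f = 70²/(1.6 × 0.019) + 70 = 4900/0.0304 + 70 ≈ 161254.2 mm ≈ 161.3 m.
Near limit Dn = s·(H − f)/(H + s − 2f) = 21700 × (161254.2 − 70) / (161254.2 + 21700 − 2 × 70) = 21700 × 161184.2 / 182814.2 ≈ 19132.5 mm.
Far limit Df = s·(H − f)/(H − s) = 21700 × (161254.2 − 70) / (161254.2 − 21700) = 21700 × 161184.2 / 139554.2 ≈ 25063.4 mm.
Depth of field = Df − Dn = 25063.4 − 19132.5 ≈ 5930.9 mm ≈ 5.93 m.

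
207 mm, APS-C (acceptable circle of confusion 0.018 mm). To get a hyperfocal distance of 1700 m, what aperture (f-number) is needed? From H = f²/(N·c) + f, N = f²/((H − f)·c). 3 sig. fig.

Rearrange H = f²/(N·c) + f for N: N = f² / ((H − f)·c).
N = 207² / ((1700000 − 207) × 0.018) = 42849 / 30596 ≈ 1.40.

f/1.40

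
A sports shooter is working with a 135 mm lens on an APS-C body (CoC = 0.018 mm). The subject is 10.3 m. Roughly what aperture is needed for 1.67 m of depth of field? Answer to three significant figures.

Write h = H − f = f²/(N·c). The thin-lens limits are Dn = s·h/(h + (s−f)) and Df = s·h/(h − (s−f)), so DoF = Df − Dn = 2·s·(s−f)·h / (h² − (s−f)²).
That is a quadratic in h: DoF·h² − 2·s·(s−f)·h − DoF·(s−f)² = 0 ⇒ h = (s−f)·(s + √(s² + DoF²)) / DoF = 10165 × (10300 + √(10300² + 1670²)) / 1670 = 10165 × (10300 + 10434.5) / 1670 ≈ 126207 mm.
Then N = f²/(c·h) = 135² / (0.018 × 126207) = 18225 / 2271.7 ≈ 8.02.

f/8.02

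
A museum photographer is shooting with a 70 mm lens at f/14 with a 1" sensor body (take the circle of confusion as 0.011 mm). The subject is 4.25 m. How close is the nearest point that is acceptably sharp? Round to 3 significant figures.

Hyperfocal distance H = f²/(N·c) + f = 70²/(14 × 0.011) + 70 = 4900/0.154 + 70 ≈ 31888.2 mm ≈ 31.89 m.
Near limit Dn = s·(H − f)/(H + s − 2f) = 4250 × (31888.2 − 70) / (31888.2 + 4250 − 2 × 70) = 4250 × 31818.2 / 35998.2 ≈ 3756.5 mm ≈ 3.76 m.

3.76 m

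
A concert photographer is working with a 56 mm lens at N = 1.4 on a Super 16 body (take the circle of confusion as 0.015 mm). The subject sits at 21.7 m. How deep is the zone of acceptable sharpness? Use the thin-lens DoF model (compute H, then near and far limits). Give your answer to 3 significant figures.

6.43 m

Hyperfocal distance H = f²/(N·c) + f = 56²/(1.4 × 0.015) + 56 = 3136/0.021 + 56 ≈ 149389.3 mm ≈ 149.4 m.
Near limit Dn = s·(H − f)/(H + s − 2f) = 21700 × (149389.3 − 56) / (149389.3 + 21700 − 2 × 56) = 21700 × 149333.3 / 170977.3 ≈ 18953.0 mm.
Far limit Df = s·(H − f)/(H − s) = 21700 × (149389.3 − 56) / (149389.3 − 21700) = 21700 × 149333.3 / 127689.3 ≈ 25378.3 mm.
Depth of field = Df − Dn = 25378.3 − 18953.0 ≈ 6425.3 mm ≈ 6.43 m.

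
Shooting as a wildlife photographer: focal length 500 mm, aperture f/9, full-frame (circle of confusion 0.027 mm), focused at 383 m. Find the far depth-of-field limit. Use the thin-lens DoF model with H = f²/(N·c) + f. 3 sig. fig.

Hyperfocal distance H = f²/(N·c) + f = 500²/(9 × 0.027) + 500 = 250000/0.243 + 500 ≈ 1029306.6 mm ≈ 1029 m.
Far limit Df = s·(H − f)/(H − s) = 383000 × (1029306.6 − 500) / (1029306.6 − 383000) = 383000 × 1028806.6 / 646306.6 ≈ 609669 mm ≈ 610 m.

610 m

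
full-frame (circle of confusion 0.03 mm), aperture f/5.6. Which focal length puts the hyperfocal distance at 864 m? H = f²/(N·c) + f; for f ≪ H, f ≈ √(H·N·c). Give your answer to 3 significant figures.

From H = f²/(N·c) + f, with f ≪ H: f ≈ √(H·N·c) = √(864000 × 5.6 × 0.03) = √145152 ≈ 381.0 mm.
The +f correction barely moves this — solving exactly, f² + N·c·f − N·c·H = 0 ⇒ f = (−N·c + √((N·c)² + 4·N·c·H))/2 = (−0.168 + √580608)/2 ≈ 380.90 mm, so f ≈ 381 mm.

381 mm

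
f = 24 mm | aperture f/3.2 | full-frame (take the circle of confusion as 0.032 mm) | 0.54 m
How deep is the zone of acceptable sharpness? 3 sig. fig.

Hyperfocal distance H = f²/(N·c) + f = 24²/(3.2 × 0.032) + 24 = 576/0.1024 + 24 ≈ 5649.0 mm ≈ 5.649 m.
Near limit Dn = s·(H − f)/(H + s − 2f) = 540 × (5649.0 − 24) / (5649.0 + 540 − 2 × 24) = 540 × 5625.0 / 6141.0 ≈ 494.626 mm.
Far limit Df = s·(H − f)/(H − s) = 540 × (5649.0 − 24) / (5649.0 − 540) = 540 × 5625.0 / 5109.0 ≈ 594.539 mm.
Depth of field = Df − Dn = 594.539 − 494.626 ≈ 99.913 mm.

99.9 mm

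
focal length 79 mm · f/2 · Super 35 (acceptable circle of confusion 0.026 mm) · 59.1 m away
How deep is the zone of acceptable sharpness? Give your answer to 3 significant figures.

Hyperfocal distance H = f²/(N·c) + f = 79²/(2 × 0.026) + 79 = 6241/0.052 + 79 ≈ 120098.2 mm ≈ 120.1 m.
Near limit Dn = s·(H − f)/(H + s − 2f) = 59100 × (120098.2 − 79) / (120098.2 + 59100 − 2 × 79) = 59100 × 120019.2 / 179040.2 ≈ 39618 mm.
Far limit Df = s·(H − f)/(H − s) = 59100 × (120098.2 − 79) / (120098.2 − 59100) = 59100 × 120019.2 / 60998.2 ≈ 116284 mm.
Depth of field = Df − Dn = 116284 − 39618 ≈ 76666 mm ≈ 76.7 m.

76.7 m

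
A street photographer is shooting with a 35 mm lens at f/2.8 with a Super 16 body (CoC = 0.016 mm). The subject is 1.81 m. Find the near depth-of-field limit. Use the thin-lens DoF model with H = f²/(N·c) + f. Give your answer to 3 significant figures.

1.70 m

Hyperfocal distance H = f²/(N·c) + f = 35²/(2.8 × 0.016) + 35 = 1225/0.0448 + 35 ≈ 27378.8 mm ≈ 27.38 m.
Near limit Dn = s·(H − f)/(H + s − 2f) = 1810 × (27378.8 − 35) / (27378.8 + 1810 − 2 × 35) = 1810 × 27343.8 / 29118.8 ≈ 1699.7 mm ≈ 1.70 m.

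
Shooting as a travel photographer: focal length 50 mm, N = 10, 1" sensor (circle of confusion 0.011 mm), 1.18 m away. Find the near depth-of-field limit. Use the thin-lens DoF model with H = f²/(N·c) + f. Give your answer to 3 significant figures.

1.12 m

Hyperfocal distance H = f²/(N·c) + f = 50²/(10 × 0.011) + 50 = 2500/0.11 + 50 ≈ 22777.3 mm ≈ 22.78 m.
Near limit Dn = s·(H − f)/(H + s − 2f) = 1180 × (22777.3 − 50) / (22777.3 + 1180 − 2 × 50) = 1180 × 22727.3 / 23857.3 ≈ 1124.1 mm ≈ 1.12 m.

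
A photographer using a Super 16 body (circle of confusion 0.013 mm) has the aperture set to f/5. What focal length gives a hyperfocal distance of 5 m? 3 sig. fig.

From H = f²/(N·c) + f, with f ≪ H: f ≈ √(H·N·c) = √(5000 × 5 × 0.013) = √325.00 ≈ 18.03 mm.
The +f correction barely moves this — solving exactly, f² + N·c·f − N·c·H = 0 ⇒ f = (−N·c + √((N·c)² + 4·N·c·H))/2 = (−0.065 + √1300.0)/2 ≈ 17.995 mm, so f ≈ 18.0 mm.

18.0 mm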